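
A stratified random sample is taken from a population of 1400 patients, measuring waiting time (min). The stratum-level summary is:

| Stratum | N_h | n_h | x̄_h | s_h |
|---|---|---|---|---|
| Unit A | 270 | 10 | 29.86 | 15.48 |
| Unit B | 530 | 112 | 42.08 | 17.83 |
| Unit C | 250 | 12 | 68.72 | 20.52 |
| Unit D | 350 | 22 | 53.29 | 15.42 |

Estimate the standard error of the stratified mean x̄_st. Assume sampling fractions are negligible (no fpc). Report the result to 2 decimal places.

V̂(x̄_st) = Σ W_h² s_h²/n_h, with W_h = N_h/N and N = 1400:
  stratum Unit A: (270/1400)²·15.48²/10 = 0.891278
  stratum Unit B: (530/1400)²·17.83²/112 = 0.406799
  stratum Unit C: (250/1400)²·20.52²/12 = 1.11892
  stratum Unit D: (350/1400)²·15.42²/22 = 0.675501
V̂(x̄_st) = 3.09249
SE(x̄_st) = √3.09249 = 1.75855

SE(x̄_st) ≈ 1.76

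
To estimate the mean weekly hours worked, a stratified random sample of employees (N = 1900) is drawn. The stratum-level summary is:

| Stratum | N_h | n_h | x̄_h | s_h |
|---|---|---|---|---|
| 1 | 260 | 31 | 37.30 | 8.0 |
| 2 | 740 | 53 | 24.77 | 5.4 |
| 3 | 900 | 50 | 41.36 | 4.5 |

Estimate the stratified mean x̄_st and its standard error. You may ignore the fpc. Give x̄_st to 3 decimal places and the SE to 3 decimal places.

x̄_st ≈ 34.343, SE ≈ 0.462

x̄_st = Σ W_h x̄_h = (260·37.30 + 740·24.77 + 900·41.36)/1900 = 34.34305
V̂(x̄_st) = Σ W_h² s_h²/n_h, with W_h = N_h/N and N = 1900:
  stratum 1: (260/1900)²·8.0²/31 = 0.0386596
  stratum 2: (740/1900)²·5.4²/53 = 0.083458
  stratum 3: (900/1900)²·4.5²/50 = 0.0908726
V̂(x̄_st) = 0.21299
SE(x̄_st) = √0.21299 = 0.461509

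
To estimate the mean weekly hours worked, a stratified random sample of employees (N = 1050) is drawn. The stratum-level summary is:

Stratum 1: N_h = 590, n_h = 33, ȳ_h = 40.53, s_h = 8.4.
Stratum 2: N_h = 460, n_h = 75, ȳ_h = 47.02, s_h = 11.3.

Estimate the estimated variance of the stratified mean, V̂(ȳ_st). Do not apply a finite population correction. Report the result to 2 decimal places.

V̂(ȳ_st) ≈ 1.00

V̂(ȳ_st) = Σ W_h² s_h²/n_h, with W_h = N_h/N and N = 1050:
  stratum 1: (590/1050)²·8.4²/33 = 0.675103
  stratum 2: (460/1050)²·11.3²/75 = 0.326763
V̂(ȳ_st) = 1.00187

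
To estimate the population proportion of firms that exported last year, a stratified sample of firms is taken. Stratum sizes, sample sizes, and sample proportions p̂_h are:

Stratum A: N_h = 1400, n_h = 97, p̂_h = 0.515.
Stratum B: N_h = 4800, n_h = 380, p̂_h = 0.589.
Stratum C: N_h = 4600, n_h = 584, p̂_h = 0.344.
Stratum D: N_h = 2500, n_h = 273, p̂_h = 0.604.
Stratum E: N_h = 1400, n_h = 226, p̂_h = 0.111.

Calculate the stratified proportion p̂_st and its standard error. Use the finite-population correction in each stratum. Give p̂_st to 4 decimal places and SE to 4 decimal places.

N = 14700; stratum weights W_h = N_h/N.
p̂_st = Σ W_h p̂_h = (1400·0.515 + 4800·0.589 + 4600·0.344 + 2500·0.604 + 1400·0.111)/14700 = 0.46231
V̂(p̂_st) = Σ W_h² (1 − n_h/N_h) p̂_h(1−p̂_h)/(n_h−1):
  stratum A: (1400/14700)²·(1 − 97/1400)·0.515·0.485/96 = 2.19642e-05
  stratum B: (4800/14700)²·(1 − 380/4800)·0.589·0.411/379 = 6.27114e-05
  stratum C: (4600/14700)²·(1 − 584/4600)·0.344·0.656/583 = 3.30911e-05
  stratum D: (2500/14700)²·(1 − 273/2500)·0.604·0.396/272 = 2.26563e-05
  stratum E: (1400/14700)²·(1 − 226/1400)·0.111·0.889/225 = 3.33583e-06
V̂(p̂_st) = 0.000143759; SE = √V̂ = 0.0119899

p̂_st ≈ 0.4623, SE ≈ 0.0120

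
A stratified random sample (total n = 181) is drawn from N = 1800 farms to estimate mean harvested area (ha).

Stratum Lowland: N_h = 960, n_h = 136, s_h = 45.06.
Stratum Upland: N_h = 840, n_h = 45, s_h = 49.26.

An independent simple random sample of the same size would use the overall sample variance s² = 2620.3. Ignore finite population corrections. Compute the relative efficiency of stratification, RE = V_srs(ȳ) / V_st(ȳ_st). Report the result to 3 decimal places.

V̂(ȳ_st) = Σ W_h² s_h²/n_h, with W_h = N_h/N and N = 1800:
  stratum Lowland: (960/1800)²·45.06²/136 = 4.2466
  stratum Upland: (840/1800)²·49.26²/45 = 11.7433
V_st = 15.9899
V_srs = s²/n = 2620.3/181 = 14.4768
Relative efficiency = V_srs / V_st = 14.4768/15.9899 = 0.9054

RE ≈ 0.905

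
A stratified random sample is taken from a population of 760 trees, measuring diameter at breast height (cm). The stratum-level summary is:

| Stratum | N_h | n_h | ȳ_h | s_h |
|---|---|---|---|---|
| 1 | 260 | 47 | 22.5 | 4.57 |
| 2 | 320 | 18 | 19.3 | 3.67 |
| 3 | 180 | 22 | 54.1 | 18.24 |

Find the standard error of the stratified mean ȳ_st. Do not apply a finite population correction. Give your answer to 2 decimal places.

V̂(ȳ_st) = Σ W_h² s_h²/n_h, with W_h = N_h/N and N = 760:
  stratum 1: (260/760)²·4.57²/47 = 0.0520061
  stratum 2: (320/760)²·3.67²/18 = 0.132658
  stratum 3: (180/760)²·18.24²/22 = 0.848291
V̂(ȳ_st) = 1.03295
SE(ȳ_st) = √1.03295 = 1.01634

SE(ȳ_st) ≈ 1.02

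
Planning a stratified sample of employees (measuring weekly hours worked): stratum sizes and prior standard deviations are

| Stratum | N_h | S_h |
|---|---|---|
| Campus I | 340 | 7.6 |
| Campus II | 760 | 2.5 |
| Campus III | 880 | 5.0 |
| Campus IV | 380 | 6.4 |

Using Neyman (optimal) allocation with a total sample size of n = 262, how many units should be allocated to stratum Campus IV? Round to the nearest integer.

Neyman allocation: n_h = n · N_h S_h / Σ N_i S_i, with n = 262.
  stratum Campus I: N_h·S_h = 340·7.6 = 2584.00
  stratum Campus II: N_h·S_h = 760·2.5 = 1900.00
  stratum Campus III: N_h·S_h = 880·5.0 = 4400.00
  stratum Campus IV: N_h·S_h = 380·6.4 = 2432.00
Σ N_h S_h = 11316.00
n for stratum Campus IV = 262·2432.00/11316.00 = 56.308 → 56

56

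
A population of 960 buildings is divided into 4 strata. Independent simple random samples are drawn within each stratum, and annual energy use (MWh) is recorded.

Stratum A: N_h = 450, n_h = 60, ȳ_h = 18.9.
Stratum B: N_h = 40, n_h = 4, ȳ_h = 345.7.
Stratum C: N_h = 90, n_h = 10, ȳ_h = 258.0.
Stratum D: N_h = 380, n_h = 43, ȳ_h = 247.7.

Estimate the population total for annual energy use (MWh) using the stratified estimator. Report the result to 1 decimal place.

τ̂_st = Σ N_h ȳ_h = 450·18.9 + 40·345.7 + 90·258.0 + 380·247.7 = 139679.0

τ̂_st ≈ 139679.0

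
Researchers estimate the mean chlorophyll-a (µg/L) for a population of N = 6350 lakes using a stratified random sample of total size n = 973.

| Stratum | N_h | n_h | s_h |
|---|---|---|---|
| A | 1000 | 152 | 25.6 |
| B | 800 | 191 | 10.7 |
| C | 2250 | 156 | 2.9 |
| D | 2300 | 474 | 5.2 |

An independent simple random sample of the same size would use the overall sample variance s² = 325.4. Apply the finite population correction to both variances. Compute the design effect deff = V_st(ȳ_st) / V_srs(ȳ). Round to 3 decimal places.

deff ≈ 0.389

V̂(ȳ_st) = Σ W_h² (1 − n_h/N_h) s_h²/n_h, with W_h = N_h/N and N = 6350:
  stratum A: (1000/6350)²·(1 − 152/1000)·25.6²/152 = 0.0906744
  stratum B: (800/6350)²·(1 − 191/800)·10.7²/191 = 0.00724259
  stratum C: (2250/6350)²·(1 − 156/2250)·2.9²/156 = 0.00629917
  stratum D: (2300/6350)²·(1 − 474/2300)·5.2²/474 = 0.00594168
V_st = 0.110158
V_srs = (1 − 973/6350)·325.4/973 = 0.283186
deff = V_st / V_srs = 0.110158/0.283186 = 0.3890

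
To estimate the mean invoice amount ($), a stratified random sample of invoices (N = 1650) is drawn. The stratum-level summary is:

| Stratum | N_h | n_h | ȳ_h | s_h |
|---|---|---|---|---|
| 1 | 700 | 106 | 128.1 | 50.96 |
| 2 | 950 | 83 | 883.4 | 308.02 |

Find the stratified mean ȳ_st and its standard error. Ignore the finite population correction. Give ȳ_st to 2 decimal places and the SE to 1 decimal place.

ȳ_st ≈ 562.97, SE ≈ 19.6

ȳ_st = Σ W_h ȳ_h = (700·128.1 + 950·883.4)/1650 = 562.96970
V̂(ȳ_st) = Σ W_h² s_h²/n_h, with W_h = N_h/N and N = 1650:
  stratum 1: (700/1650)²·50.96²/106 = 4.40942
  stratum 2: (950/1650)²·308.02²/83 = 378.93
V̂(ȳ_st) = 383.339
SE(ȳ_st) = √383.339 = 19.5791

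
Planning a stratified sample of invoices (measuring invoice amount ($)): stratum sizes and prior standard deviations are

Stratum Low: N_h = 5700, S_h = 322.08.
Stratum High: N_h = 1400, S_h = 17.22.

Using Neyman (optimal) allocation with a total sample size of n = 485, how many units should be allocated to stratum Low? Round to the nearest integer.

479

Neyman allocation: n_h = n · N_h S_h / Σ N_i S_i, with n = 485.
  stratum Low: N_h·S_h = 5700·322.08 = 1835856.00
  stratum High: N_h·S_h = 1400·17.22 = 24108.00
Σ N_h S_h = 1859964.00
n for stratum Low = 485·1835856.00/1859964.00 = 478.714 → 479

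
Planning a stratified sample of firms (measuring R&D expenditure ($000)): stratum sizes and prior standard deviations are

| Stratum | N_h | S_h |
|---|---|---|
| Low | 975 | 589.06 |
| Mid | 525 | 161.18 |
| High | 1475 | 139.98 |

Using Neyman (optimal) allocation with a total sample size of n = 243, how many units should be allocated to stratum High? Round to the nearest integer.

58

Neyman allocation: n_h = n · N_h S_h / Σ N_i S_i, with n = 243.
  stratum Low: N_h·S_h = 975·589.06 = 574333.50
  stratum Mid: N_h·S_h = 525·161.18 = 84619.50
  stratum High: N_h·S_h = 1475·139.98 = 206470.50
Σ N_h S_h = 865423.50
n for stratum High = 243·206470.50/865423.50 = 57.974 → 58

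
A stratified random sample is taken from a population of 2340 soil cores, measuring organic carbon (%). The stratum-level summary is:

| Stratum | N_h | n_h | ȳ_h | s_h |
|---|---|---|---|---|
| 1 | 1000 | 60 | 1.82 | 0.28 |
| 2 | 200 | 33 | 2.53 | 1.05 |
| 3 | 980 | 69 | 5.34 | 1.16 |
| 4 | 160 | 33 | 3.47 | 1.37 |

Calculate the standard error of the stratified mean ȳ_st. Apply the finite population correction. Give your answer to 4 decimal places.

V̂(ȳ_st) = Σ W_h² (1 − n_h/N_h) s_h²/n_h, with W_h = N_h/N and N = 2340:
  stratum 1: (1000/2340)²·(1 − 60/1000)·0.28²/60 = 0.000224316
  stratum 2: (200/2340)²·(1 − 33/200)·1.05²/33 = 0.000203788
  stratum 3: (980/2340)²·(1 − 69/980)·1.16²/69 = 0.00317965
  stratum 4: (160/2340)²·(1 − 33/160)·1.37²/33 = 0.000211066
V̂(ȳ_st) = 0.00381882
SE(ȳ_st) = √0.00381882 = 0.0617966

SE(ȳ_st) ≈ 0.0618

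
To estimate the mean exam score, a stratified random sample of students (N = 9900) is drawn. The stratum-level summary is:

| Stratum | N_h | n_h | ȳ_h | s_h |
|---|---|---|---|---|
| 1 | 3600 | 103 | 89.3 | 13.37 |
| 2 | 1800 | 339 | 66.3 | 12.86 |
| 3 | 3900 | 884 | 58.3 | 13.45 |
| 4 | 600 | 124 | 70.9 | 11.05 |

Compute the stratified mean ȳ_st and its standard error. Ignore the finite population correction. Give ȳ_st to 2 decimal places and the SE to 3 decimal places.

ȳ_st ≈ 71.79, SE ≈ 0.530

ȳ_st = Σ W_h ȳ_h = (3600·89.3 + 1800·66.3 + 3900·58.3 + 600·70.9)/9900 = 71.79091
V̂(ȳ_st) = Σ W_h² s_h²/n_h, with W_h = N_h/N and N = 9900:
  stratum 1: (3600/9900)²·13.37²/103 = 0.229488
  stratum 2: (1800/9900)²·12.86²/339 = 0.0161271
  stratum 3: (3900/9900)²·13.45²/884 = 0.0317579
  stratum 4: (600/9900)²·11.05²/124 = 0.00361689
V̂(ȳ_st) = 0.28099
SE(ȳ_st) = √0.28099 = 0.530085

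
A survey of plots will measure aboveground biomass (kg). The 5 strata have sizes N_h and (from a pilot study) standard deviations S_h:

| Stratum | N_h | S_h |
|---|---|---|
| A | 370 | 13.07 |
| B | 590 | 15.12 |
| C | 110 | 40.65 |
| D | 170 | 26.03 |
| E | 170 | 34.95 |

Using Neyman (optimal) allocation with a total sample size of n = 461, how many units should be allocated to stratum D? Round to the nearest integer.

71

Neyman allocation: n_h = n · N_h S_h / Σ N_i S_i, with n = 461.
  stratum A: N_h·S_h = 370·13.07 = 4835.90
  stratum B: N_h·S_h = 590·15.12 = 8920.80
  stratum C: N_h·S_h = 110·40.65 = 4471.50
  stratum D: N_h·S_h = 170·26.03 = 4425.10
  stratum E: N_h·S_h = 170·34.95 = 5941.50
Σ N_h S_h = 28594.80
n for stratum D = 461·4425.10/28594.80 = 71.341 → 71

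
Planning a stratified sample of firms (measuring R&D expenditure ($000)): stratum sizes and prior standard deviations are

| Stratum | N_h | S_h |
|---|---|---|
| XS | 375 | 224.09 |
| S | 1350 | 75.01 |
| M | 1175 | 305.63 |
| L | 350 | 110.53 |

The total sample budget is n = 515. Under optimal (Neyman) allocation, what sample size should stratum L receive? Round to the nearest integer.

34

Neyman allocation: n_h = n · N_h S_h / Σ N_i S_i, with n = 515.
  stratum XS: N_h·S_h = 375·224.09 = 84033.75
  stratum S: N_h·S_h = 1350·75.01 = 101263.50
  stratum M: N_h·S_h = 1175·305.63 = 359115.25
  stratum L: N_h·S_h = 350·110.53 = 38685.50
Σ N_h S_h = 583098.00
n for stratum L = 515·38685.50/583098.00 = 34.168 → 34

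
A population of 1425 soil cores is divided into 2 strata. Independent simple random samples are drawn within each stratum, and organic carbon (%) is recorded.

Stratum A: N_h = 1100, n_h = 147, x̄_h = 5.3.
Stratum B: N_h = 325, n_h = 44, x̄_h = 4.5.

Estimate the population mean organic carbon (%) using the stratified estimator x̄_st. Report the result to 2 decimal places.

x̄_st ≈ 5.12

N = Σ N_h = 1425. Stratum weights W_h = N_h/N.
x̄_st = (1100·5.3 + 325·4.5) / 1425 = 5.1175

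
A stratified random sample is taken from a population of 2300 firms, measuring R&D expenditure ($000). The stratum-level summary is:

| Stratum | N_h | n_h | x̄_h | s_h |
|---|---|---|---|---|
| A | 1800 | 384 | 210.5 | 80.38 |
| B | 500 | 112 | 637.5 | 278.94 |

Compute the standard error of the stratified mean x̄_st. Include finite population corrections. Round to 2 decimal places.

V̂(x̄_st) = Σ W_h² (1 − n_h/N_h) s_h²/n_h, with W_h = N_h/N and N = 2300:
  stratum A: (1800/2300)²·(1 − 384/1800)·80.38²/384 = 8.10671
  stratum B: (500/2300)²·(1 − 112/500)·278.94²/112 = 25.4771
V̂(x̄_st) = 33.5838
SE(x̄_st) = √33.5838 = 5.79515

SE(x̄_st) ≈ 5.80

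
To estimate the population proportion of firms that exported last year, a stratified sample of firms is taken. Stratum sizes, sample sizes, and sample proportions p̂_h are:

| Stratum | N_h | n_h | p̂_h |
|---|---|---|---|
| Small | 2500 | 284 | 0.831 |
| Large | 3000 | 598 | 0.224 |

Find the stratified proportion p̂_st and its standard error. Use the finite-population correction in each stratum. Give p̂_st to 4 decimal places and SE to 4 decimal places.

N = 5500; stratum weights W_h = N_h/N.
p̂_st = Σ W_h p̂_h = (2500·0.831 + 3000·0.224)/5500 = 0.49991
V̂(p̂_st) = Σ W_h² (1 − n_h/N_h) p̂_h(1−p̂_h)/(n_h−1):
  stratum Small: (2500/5500)²·(1 − 284/2500)·0.831·0.169/283 = 9.08836e-05
  stratum Large: (3000/5500)²·(1 − 598/3000)·0.224·0.776/597 = 6.93592e-05
V̂(p̂_st) = 0.000160243; SE = √V̂ = 0.0126587

p̂_st ≈ 0.4999, SE ≈ 0.0127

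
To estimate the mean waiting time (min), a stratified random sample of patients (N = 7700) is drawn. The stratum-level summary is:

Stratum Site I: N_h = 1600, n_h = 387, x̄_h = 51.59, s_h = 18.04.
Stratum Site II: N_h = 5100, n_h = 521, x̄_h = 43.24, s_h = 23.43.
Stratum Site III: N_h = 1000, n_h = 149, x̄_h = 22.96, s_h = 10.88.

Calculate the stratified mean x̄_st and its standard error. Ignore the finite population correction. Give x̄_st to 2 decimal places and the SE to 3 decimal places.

x̄_st ≈ 42.34, SE ≈ 0.716

x̄_st = Σ W_h x̄_h = (1600·51.59 + 5100·43.24 + 1000·22.96)/7700 = 42.34130
V̂(x̄_st) = Σ W_h² s_h²/n_h, with W_h = N_h/N and N = 7700:
  stratum Site I: (1600/7700)²·18.04²/387 = 0.0363095
  stratum Site II: (5100/7700)²·23.43²/521 = 0.462238
  stratum Site III: (1000/7700)²·10.88²/149 = 0.0133995
V̂(x̄_st) = 0.511947
SE(x̄_st) = √0.511947 = 0.715505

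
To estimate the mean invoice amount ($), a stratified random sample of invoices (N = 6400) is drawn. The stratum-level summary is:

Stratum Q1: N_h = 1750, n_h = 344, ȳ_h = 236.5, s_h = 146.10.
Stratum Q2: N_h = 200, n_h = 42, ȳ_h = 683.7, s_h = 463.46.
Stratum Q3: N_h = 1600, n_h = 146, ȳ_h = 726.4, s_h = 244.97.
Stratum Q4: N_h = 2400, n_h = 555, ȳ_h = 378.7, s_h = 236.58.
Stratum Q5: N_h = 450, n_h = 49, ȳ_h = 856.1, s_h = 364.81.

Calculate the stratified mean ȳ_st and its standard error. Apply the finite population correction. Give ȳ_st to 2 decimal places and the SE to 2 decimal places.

ȳ_st = Σ W_h ȳ_h = (1750·236.5 + 200·683.7 + 1600·726.4 + 2400·378.7 + 450·856.1)/6400 = 469.84062
V̂(ȳ_st) = Σ W_h² (1 − n_h/N_h) s_h²/n_h, with W_h = N_h/N and N = 6400:
  stratum Q1: (1750/6400)²·(1 − 344/1750)·146.10²/344 = 3.72739
  stratum Q2: (200/6400)²·(1 − 42/200)·463.46²/42 = 3.9455
  stratum Q3: (1600/6400)²·(1 − 146/1600)·244.97²/146 = 23.3452
  stratum Q4: (2400/6400)²·(1 − 555/2400)·236.58²/555 = 10.9021
  stratum Q5: (450/6400)²·(1 − 49/450)·364.81²/49 = 11.9656
V̂(ȳ_st) = 53.8858
SE(ȳ_st) = √53.8858 = 7.34069

ȳ_st ≈ 469.84, SE ≈ 7.34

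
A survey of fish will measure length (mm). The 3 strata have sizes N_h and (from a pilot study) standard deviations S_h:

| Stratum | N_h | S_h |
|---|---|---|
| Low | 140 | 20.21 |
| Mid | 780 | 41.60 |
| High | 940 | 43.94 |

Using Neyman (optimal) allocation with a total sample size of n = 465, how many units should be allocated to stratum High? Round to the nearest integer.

251

Neyman allocation: n_h = n · N_h S_h / Σ N_i S_i, with n = 465.
  stratum Low: N_h·S_h = 140·20.21 = 2829.40
  stratum Mid: N_h·S_h = 780·41.60 = 32448.00
  stratum High: N_h·S_h = 940·43.94 = 41303.60
Σ N_h S_h = 76581.00
n for stratum High = 465·41303.60/76581.00 = 250.796 → 251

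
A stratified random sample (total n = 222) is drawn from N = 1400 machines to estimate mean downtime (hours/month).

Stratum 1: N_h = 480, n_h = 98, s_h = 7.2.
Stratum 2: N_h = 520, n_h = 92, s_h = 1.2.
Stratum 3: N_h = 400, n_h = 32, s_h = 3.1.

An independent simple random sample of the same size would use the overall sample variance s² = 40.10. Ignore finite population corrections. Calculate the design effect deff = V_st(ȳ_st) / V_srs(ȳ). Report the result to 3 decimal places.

deff ≈ 0.492

V̂(ȳ_st) = Σ W_h² s_h²/n_h, with W_h = N_h/N and N = 1400:
  stratum 1: (480/1400)²·7.2²/98 = 0.0621821
  stratum 2: (520/1400)²·1.2²/92 = 0.00215936
  stratum 3: (400/1400)²·3.1²/32 = 0.0245153
V_st = 0.0888568
V_srs = s²/n = 40.10/222 = 0.180631
deff = V_st / V_srs = 0.0888568/0.180631 = 0.4919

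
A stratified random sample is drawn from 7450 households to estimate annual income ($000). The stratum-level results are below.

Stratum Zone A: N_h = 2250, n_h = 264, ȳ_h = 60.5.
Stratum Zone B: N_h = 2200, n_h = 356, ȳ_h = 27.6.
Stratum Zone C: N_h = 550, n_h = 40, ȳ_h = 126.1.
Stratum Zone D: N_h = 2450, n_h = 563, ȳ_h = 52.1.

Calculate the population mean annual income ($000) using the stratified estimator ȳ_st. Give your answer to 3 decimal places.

N = Σ N_h = 7450. Stratum weights W_h = N_h/N.
ȳ_st = (2250·60.5 + 2200·27.6 + 550·126.1 + 2450·52.1) / 7450 = 52.86510

ȳ_st ≈ 52.865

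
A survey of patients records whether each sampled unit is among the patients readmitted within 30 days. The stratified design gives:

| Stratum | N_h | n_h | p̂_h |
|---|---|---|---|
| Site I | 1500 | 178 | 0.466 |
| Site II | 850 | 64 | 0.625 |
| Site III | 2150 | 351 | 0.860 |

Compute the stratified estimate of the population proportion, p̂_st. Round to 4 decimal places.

N = 4500; stratum weights W_h = N_h/N.
p̂_st = Σ W_h p̂_h = (1500·0.466 + 850·0.625 + 2150·0.860)/4500 = 0.68428

p̂_st ≈ 0.6843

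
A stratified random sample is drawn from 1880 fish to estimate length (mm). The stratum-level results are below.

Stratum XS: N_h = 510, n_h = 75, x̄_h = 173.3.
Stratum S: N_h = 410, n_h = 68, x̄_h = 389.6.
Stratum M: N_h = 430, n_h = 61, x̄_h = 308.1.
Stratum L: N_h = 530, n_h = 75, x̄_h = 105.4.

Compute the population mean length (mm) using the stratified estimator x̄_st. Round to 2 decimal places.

N = Σ N_h = 1880. Stratum weights W_h = N_h/N.
x̄_st = (510·173.3 + 410·389.6 + 430·308.1 + 530·105.4) / 1880 = 232.1617

x̄_st ≈ 232.16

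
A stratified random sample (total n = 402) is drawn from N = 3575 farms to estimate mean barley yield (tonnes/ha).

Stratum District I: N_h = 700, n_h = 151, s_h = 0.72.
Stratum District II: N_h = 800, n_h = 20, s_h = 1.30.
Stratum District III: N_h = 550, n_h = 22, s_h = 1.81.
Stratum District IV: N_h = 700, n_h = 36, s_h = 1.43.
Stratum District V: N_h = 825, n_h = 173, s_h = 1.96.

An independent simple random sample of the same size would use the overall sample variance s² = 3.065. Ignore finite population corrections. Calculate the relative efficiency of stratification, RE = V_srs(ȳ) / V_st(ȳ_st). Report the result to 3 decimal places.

V̂(ȳ_st) = Σ W_h² s_h²/n_h, with W_h = N_h/N and N = 3575:
  stratum District I: (700/3575)²·0.72²/151 = 0.000131623
  stratum District II: (800/3575)²·1.30²/20 = 0.0042314
  stratum District III: (550/3575)²·1.81²/22 = 0.00352458
  stratum District IV: (700/3575)²·1.43²/36 = 0.00217778
  stratum District V: (825/3575)²·1.96²/173 = 0.00118256
V_st = 0.0112479
V_srs = s²/n = 3.065/402 = 0.00762438
Relative efficiency = V_srs / V_st = 0.00762438/0.0112479 = 0.6778

RE ≈ 0.678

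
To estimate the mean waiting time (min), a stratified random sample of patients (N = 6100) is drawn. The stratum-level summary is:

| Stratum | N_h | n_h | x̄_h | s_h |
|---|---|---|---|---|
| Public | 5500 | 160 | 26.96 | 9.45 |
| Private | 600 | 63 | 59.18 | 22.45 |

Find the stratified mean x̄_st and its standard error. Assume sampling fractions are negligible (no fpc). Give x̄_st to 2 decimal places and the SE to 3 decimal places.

x̄_st ≈ 30.13, SE ≈ 0.729

x̄_st = Σ W_h x̄_h = (5500·26.96 + 600·59.18)/6100 = 30.12918
V̂(x̄_st) = Σ W_h² s_h²/n_h, with W_h = N_h/N and N = 6100:
  stratum Public: (5500/6100)²·9.45²/160 = 0.453742
  stratum Private: (600/6100)²·22.45²/63 = 0.0773989
V̂(x̄_st) = 0.531141
SE(x̄_st) = √0.531141 = 0.728794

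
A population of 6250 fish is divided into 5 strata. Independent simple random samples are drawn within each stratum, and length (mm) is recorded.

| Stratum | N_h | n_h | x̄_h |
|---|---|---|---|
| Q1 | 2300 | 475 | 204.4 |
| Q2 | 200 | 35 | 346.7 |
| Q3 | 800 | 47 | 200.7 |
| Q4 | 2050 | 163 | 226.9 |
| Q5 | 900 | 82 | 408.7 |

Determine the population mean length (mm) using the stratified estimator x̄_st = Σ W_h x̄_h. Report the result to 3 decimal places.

N = Σ N_h = 6250. Stratum weights W_h = N_h/N.
x̄_st = (2300·204.4 + 200·346.7 + 800·200.7 + 2050·226.9 + 900·408.7) / 6250 = 245.27920

x̄_st ≈ 245.279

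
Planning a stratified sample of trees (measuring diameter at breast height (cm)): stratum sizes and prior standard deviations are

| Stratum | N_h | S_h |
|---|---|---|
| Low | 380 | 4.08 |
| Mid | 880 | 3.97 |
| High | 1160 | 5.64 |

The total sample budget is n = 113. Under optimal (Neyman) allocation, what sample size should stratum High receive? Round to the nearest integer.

64

Neyman allocation: n_h = n · N_h S_h / Σ N_i S_i, with n = 113.
  stratum Low: N_h·S_h = 380·4.08 = 1550.40
  stratum Mid: N_h·S_h = 880·3.97 = 3493.60
  stratum High: N_h·S_h = 1160·5.64 = 6542.40
Σ N_h S_h = 11586.40
n for stratum High = 113·6542.40/11586.40 = 63.807 → 64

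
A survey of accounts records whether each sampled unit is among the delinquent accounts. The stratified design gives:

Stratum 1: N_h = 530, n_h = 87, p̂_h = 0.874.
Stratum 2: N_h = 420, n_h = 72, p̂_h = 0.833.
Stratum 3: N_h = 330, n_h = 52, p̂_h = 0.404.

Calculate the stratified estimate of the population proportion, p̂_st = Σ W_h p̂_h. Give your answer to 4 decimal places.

p̂_st ≈ 0.7394

N = 1280; stratum weights W_h = N_h/N.
p̂_st = Σ W_h p̂_h = (530·0.874 + 420·0.833 + 330·0.404)/1280 = 0.73938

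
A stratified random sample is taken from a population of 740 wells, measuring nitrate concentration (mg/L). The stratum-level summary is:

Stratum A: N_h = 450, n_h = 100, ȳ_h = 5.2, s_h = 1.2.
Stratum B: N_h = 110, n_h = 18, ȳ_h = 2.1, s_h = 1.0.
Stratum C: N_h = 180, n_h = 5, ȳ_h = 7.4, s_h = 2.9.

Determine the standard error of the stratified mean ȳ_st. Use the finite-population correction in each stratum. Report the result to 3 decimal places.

V̂(ȳ_st) = Σ W_h² (1 − n_h/N_h) s_h²/n_h, with W_h = N_h/N and N = 740:
  stratum A: (450/740)²·(1 − 100/450)·1.2²/100 = 0.00414171
  stratum B: (110/740)²·(1 − 18/110)·1.0²/18 = 0.0010267
  stratum C: (180/740)²·(1 − 5/180)·2.9²/5 = 0.0967549
V̂(ȳ_st) = 0.101923
SE(ȳ_st) = √0.101923 = 0.319254

SE(ȳ_st) ≈ 0.319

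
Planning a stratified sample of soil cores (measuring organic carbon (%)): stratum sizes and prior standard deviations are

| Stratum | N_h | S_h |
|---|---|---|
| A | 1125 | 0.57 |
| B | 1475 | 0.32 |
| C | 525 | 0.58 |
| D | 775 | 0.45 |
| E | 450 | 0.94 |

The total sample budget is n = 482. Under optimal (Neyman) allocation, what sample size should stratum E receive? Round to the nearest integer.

93

Neyman allocation: n_h = n · N_h S_h / Σ N_i S_i, with n = 482.
  stratum A: N_h·S_h = 1125·0.57 = 641.25
  stratum B: N_h·S_h = 1475·0.32 = 472.00
  stratum C: N_h·S_h = 525·0.58 = 304.50
  stratum D: N_h·S_h = 775·0.45 = 348.75
  stratum E: N_h·S_h = 450·0.94 = 423.00
Σ N_h S_h = 2189.50
n for stratum E = 482·423.00/2189.50 = 93.120 → 93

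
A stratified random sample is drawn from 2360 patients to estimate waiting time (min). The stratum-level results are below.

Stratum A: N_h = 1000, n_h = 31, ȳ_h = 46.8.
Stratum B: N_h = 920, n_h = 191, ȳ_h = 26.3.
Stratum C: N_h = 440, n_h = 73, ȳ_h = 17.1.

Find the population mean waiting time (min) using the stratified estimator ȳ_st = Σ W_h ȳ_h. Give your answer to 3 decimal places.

N = Σ N_h = 2360. Stratum weights W_h = N_h/N.
ȳ_st = (1000·46.8 + 920·26.3 + 440·17.1) / 2360 = 33.27119

ȳ_st ≈ 33.271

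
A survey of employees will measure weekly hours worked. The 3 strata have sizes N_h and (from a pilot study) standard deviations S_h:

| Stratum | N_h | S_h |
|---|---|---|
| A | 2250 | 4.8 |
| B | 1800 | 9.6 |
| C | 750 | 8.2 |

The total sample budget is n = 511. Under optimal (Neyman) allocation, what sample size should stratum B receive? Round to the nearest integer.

Neyman allocation: n_h = n · N_h S_h / Σ N_i S_i, with n = 511.
  stratum A: N_h·S_h = 2250·4.8 = 10800.00
  stratum B: N_h·S_h = 1800·9.6 = 17280.00
  stratum C: N_h·S_h = 750·8.2 = 6150.00
Σ N_h S_h = 34230.00
n for stratum B = 511·17280.00/34230.00 = 257.963 → 258

258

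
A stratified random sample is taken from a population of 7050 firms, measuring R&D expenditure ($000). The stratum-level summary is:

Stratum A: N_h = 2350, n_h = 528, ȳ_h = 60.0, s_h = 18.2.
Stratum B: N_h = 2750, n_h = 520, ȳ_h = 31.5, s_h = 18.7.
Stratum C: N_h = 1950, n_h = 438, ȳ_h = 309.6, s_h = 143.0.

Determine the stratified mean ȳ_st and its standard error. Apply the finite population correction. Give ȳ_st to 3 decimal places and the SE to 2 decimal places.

ȳ_st = Σ W_h ȳ_h = (2350·60.0 + 2750·31.5 + 1950·309.6)/7050 = 117.92128
V̂(ȳ_st) = Σ W_h² (1 − n_h/N_h) s_h²/n_h, with W_h = N_h/N and N = 7050:
  stratum A: (2350/7050)²·(1 − 528/2350)·18.2²/528 = 0.0540439
  stratum B: (2750/7050)²·(1 − 520/2750)·18.7²/520 = 0.0829735
  stratum C: (1950/7050)²·(1 − 438/1950)·143.0²/438 = 2.76953
V̂(ȳ_st) = 2.90655
SE(ȳ_st) = √2.90655 = 1.70486

ȳ_st ≈ 117.921, SE ≈ 1.70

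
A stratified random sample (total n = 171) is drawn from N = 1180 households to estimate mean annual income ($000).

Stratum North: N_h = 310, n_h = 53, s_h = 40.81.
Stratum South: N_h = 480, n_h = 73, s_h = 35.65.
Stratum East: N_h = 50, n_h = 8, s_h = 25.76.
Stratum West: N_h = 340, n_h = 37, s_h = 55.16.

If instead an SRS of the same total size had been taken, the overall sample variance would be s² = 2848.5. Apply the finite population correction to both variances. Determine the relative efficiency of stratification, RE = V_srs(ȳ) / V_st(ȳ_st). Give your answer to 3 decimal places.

RE ≈ 1.363

V̂(ȳ_st) = Σ W_h² (1 − n_h/N_h) s_h²/n_h, with W_h = N_h/N and N = 1180:
  stratum North: (310/1180)²·(1 − 53/310)·40.81²/53 = 1.79799
  stratum South: (480/1180)²·(1 − 73/480)·35.65²/73 = 2.44269
  stratum East: (50/1180)²·(1 − 8/50)·25.76²/8 = 0.1251
  stratum West: (340/1180)²·(1 − 37/340)·55.16²/37 = 6.08421
V_st = 10.45
V_srs = (1 − 171/1180)·2848.5/171 = 14.2439
Relative efficiency = V_srs / V_st = 14.2439/10.45 = 1.3631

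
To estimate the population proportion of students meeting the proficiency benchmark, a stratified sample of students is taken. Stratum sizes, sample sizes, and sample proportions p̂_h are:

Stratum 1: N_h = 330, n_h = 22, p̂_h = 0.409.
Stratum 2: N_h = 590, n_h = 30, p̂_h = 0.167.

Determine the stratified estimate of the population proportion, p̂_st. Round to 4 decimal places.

p̂_st ≈ 0.2538

N = 920; stratum weights W_h = N_h/N.
p̂_st = Σ W_h p̂_h = (330·0.409 + 590·0.167)/920 = 0.25380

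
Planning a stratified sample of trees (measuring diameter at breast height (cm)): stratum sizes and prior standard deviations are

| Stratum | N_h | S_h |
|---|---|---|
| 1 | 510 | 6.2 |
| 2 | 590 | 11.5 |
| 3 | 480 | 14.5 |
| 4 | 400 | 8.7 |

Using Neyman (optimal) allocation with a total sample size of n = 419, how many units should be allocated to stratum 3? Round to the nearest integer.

143

Neyman allocation: n_h = n · N_h S_h / Σ N_i S_i, with n = 419.
  stratum 1: N_h·S_h = 510·6.2 = 3162.00
  stratum 2: N_h·S_h = 590·11.5 = 6785.00
  stratum 3: N_h·S_h = 480·14.5 = 6960.00
  stratum 4: N_h·S_h = 400·8.7 = 3480.00
Σ N_h S_h = 20387.00
n for stratum 3 = 419·6960.00/20387.00 = 143.044 → 143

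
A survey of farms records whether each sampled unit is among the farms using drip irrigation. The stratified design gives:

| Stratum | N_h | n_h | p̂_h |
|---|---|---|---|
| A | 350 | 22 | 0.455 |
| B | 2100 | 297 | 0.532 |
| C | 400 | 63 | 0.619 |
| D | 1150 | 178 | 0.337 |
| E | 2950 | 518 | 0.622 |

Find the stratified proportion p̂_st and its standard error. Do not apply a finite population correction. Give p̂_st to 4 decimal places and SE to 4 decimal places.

N = 6950; stratum weights W_h = N_h/N.
p̂_st = Σ W_h p̂_h = (350·0.455 + 2100·0.532 + 400·0.619 + 1150·0.337 + 2950·0.622)/6950 = 0.53906
V̂(p̂_st) = Σ W_h² p̂_h(1−p̂_h)/(n_h−1):
  stratum A: (350/6950)²·0.455·0.545/21 = 2.99471e-05
  stratum B: (2100/6950)²·0.532·0.468/296 = 7.67953e-05
  stratum C: (400/6950)²·0.619·0.381/62 = 1.26001e-05
  stratum D: (1150/6950)²·0.337·0.663/177 = 3.45618e-05
  stratum E: (2950/6950)²·0.622·0.378/517 = 8.19344e-05
V̂(p̂_st) = 0.000235839; SE = √V̂ = 0.015357

p̂_st ≈ 0.5391, SE ≈ 0.0154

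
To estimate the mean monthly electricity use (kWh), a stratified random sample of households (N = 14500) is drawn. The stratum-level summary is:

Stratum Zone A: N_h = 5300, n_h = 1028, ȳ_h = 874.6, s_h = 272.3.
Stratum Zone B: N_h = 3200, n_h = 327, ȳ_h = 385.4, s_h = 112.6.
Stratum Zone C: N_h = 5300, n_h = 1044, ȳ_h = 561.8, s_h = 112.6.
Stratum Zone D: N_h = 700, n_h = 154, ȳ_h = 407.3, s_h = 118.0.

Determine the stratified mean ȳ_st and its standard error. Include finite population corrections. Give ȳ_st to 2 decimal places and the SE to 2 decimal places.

ȳ_st = Σ W_h ȳ_h = (5300·874.6 + 3200·385.4 + 5300·561.8 + 700·407.3)/14500 = 629.74552
V̂(ȳ_st) = Σ W_h² (1 − n_h/N_h) s_h²/n_h, with W_h = N_h/N and N = 14500:
  stratum Zone A: (5300/14500)²·(1 − 1028/5300)·272.3²/1028 = 7.76736
  stratum Zone B: (3200/14500)²·(1 − 327/3200)·112.6²/327 = 1.69543
  stratum Zone C: (5300/14500)²·(1 − 1044/5300)·112.6²/1044 = 1.30292
  stratum Zone D: (700/14500)²·(1 − 154/700)·118.0²/154 = 0.164361
V̂(ȳ_st) = 10.9301
SE(ȳ_st) = √10.9301 = 3.30606

ȳ_st ≈ 629.75, SE ≈ 3.31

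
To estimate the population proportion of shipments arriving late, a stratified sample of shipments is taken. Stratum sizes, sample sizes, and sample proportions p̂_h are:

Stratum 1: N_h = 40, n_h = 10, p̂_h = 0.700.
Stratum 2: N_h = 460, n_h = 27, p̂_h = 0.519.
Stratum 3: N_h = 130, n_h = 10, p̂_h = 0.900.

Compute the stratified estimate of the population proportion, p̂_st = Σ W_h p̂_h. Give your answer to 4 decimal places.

N = 630; stratum weights W_h = N_h/N.
p̂_st = Σ W_h p̂_h = (40·0.700 + 460·0.519 + 130·0.900)/630 = 0.60911

p̂_st ≈ 0.6091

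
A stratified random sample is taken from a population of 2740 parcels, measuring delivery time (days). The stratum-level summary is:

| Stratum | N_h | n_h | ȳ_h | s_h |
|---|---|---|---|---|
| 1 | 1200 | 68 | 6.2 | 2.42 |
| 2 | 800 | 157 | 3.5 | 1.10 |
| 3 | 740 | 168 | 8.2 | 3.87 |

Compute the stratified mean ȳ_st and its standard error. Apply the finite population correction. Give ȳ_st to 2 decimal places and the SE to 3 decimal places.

ȳ_st ≈ 5.95, SE ≈ 0.145

ȳ_st = Σ W_h ȳ_h = (1200·6.2 + 800·3.5 + 740·8.2)/2740 = 5.95182
V̂(ȳ_st) = Σ W_h² (1 − n_h/N_h) s_h²/n_h, with W_h = N_h/N and N = 2740:
  stratum 1: (1200/2740)²·(1 − 68/1200)·2.42²/68 = 0.0155829
  stratum 2: (800/2740)²·(1 − 157/800)·1.10²/157 = 0.000528063
  stratum 3: (740/2740)²·(1 − 168/740)·3.87²/168 = 0.00502619
V̂(ȳ_st) = 0.0211372
SE(ȳ_st) = √0.0211372 = 0.145386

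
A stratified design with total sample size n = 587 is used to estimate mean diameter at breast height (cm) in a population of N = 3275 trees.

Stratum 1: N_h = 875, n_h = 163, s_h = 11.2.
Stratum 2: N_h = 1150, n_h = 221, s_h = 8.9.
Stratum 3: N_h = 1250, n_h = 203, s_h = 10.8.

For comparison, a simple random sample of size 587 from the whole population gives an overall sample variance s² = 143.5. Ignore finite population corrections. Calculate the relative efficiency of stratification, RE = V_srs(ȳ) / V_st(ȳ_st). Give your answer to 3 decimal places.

V̂(ȳ_st) = Σ W_h² s_h²/n_h, with W_h = N_h/N and N = 3275:
  stratum 1: (875/3275)²·11.2²/163 = 0.0549341
  stratum 2: (1150/3275)²·8.9²/221 = 0.0441937
  stratum 3: (1250/3275)²·10.8²/203 = 0.0837045
V_st = 0.182832
V_srs = s²/n = 143.5/587 = 0.244463
Relative efficiency = V_srs / V_st = 0.244463/0.182832 = 1.3371

RE ≈ 1.337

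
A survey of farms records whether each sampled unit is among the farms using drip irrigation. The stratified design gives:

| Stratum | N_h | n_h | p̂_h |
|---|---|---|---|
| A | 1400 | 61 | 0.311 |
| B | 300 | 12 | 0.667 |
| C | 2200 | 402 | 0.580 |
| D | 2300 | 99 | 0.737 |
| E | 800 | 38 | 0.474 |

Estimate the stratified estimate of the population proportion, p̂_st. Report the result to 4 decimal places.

p̂_st ≈ 0.5694

N = 7000; stratum weights W_h = N_h/N.
p̂_st = Σ W_h p̂_h = (1400·0.311 + 300·0.667 + 2200·0.580 + 2300·0.737 + 800·0.474)/7000 = 0.56940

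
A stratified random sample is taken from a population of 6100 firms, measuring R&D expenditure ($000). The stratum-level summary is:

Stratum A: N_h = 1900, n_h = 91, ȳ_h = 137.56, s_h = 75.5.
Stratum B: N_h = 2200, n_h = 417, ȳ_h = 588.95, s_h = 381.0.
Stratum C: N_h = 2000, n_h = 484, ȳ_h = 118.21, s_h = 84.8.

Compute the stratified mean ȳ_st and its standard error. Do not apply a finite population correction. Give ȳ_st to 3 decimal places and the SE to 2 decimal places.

ȳ_st ≈ 294.012, SE ≈ 7.28

ȳ_st = Σ W_h ȳ_h = (1900·137.56 + 2200·588.95 + 2000·118.21)/6100 = 294.01213
V̂(ȳ_st) = Σ W_h² s_h²/n_h, with W_h = N_h/N and N = 6100:
  stratum A: (1900/6100)²·75.5²/91 = 6.07715
  stratum B: (2200/6100)²·381.0²/417 = 45.2793
  stratum C: (2000/6100)²·84.8²/484 = 1.59715
V̂(ȳ_st) = 52.9536
SE(ȳ_st) = √52.9536 = 7.27692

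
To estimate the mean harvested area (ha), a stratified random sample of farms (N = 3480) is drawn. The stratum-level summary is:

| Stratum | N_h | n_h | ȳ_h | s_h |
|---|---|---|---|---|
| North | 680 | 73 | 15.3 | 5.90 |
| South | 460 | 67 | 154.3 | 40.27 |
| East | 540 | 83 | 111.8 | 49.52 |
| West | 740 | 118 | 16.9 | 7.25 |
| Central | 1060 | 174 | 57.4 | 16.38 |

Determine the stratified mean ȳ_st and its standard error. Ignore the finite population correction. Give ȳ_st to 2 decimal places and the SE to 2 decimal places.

ȳ_st ≈ 61.81, SE ≈ 1.15

ȳ_st = Σ W_h ȳ_h = (680·15.3 + 460·154.3 + 540·111.8 + 740·16.9 + 1060·57.4)/3480 = 61.81149
V̂(ȳ_st) = Σ W_h² s_h²/n_h, with W_h = N_h/N and N = 3480:
  stratum North: (680/3480)²·5.90²/73 = 0.0182071
  stratum South: (460/3480)²·40.27²/67 = 0.422908
  stratum East: (540/3480)²·49.52²/83 = 0.711397
  stratum West: (740/3480)²·7.25²/118 = 0.0201418
  stratum Central: (1060/3480)²·16.38²/174 = 0.143064
V̂(ȳ_st) = 1.31572
SE(ȳ_st) = √1.31572 = 1.14705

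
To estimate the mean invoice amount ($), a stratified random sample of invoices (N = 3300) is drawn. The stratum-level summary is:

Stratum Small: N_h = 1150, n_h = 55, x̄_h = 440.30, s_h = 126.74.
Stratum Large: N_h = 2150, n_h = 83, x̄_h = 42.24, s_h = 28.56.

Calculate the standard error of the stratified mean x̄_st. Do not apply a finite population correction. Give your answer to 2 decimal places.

V̂(x̄_st) = Σ W_h² s_h²/n_h, with W_h = N_h/N and N = 3300:
  stratum Small: (1150/3300)²·126.74²/55 = 35.4677
  stratum Large: (2150/3300)²·28.56²/83 = 4.17145
V̂(x̄_st) = 39.6391
SE(x̄_st) = √39.6391 = 6.29596

SE(x̄_st) ≈ 6.30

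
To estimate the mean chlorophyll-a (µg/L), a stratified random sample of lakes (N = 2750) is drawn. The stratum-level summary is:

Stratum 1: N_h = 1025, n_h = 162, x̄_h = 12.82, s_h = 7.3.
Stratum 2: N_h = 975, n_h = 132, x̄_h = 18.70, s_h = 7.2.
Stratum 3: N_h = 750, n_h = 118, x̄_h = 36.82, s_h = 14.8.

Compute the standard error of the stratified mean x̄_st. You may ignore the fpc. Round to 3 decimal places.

SE(x̄_st) ≈ 0.483

V̂(x̄_st) = Σ W_h² s_h²/n_h, with W_h = N_h/N and N = 2750:
  stratum 1: (1025/2750)²·7.3²/162 = 0.0456997
  stratum 2: (975/2750)²·7.2²/132 = 0.0493668
  stratum 3: (750/2750)²·14.8²/118 = 0.13807
V̂(x̄_st) = 0.233136
SE(x̄_st) = √0.233136 = 0.482842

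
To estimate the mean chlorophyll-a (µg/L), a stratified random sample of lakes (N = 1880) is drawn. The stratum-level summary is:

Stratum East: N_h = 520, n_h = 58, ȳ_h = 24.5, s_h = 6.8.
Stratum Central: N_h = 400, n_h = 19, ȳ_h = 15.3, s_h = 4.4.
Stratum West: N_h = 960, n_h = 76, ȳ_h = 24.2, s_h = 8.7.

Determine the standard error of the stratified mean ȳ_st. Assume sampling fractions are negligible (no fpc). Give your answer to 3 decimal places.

V̂(ȳ_st) = Σ W_h² s_h²/n_h, with W_h = N_h/N and N = 1880:
  stratum East: (520/1880)²·6.8²/58 = 0.0609931
  stratum Central: (400/1880)²·4.4²/19 = 0.0461271
  stratum West: (960/1880)²·8.7²/76 = 0.259688
V̂(ȳ_st) = 0.366808
SE(ȳ_st) = √0.366808 = 0.605647

SE(ȳ_st) ≈ 0.606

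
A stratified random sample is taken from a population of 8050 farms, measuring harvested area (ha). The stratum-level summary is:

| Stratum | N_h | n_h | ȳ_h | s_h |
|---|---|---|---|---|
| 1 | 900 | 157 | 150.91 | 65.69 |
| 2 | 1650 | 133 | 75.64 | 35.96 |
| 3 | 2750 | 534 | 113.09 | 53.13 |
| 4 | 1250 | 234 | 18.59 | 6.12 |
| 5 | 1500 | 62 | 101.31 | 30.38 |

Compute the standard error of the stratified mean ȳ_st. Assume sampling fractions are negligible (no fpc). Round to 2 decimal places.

V̂(ȳ_st) = Σ W_h² s_h²/n_h, with W_h = N_h/N and N = 8050:
  stratum 1: (900/8050)²·65.69²/157 = 0.343552
  stratum 2: (1650/8050)²·35.96²/133 = 0.408473
  stratum 3: (2750/8050)²·53.13²/534 = 0.616896
  stratum 4: (1250/8050)²·6.12²/234 = 0.00385936
  stratum 5: (1500/8050)²·30.38²/62 = 0.516862
V̂(ȳ_st) = 1.88964
SE(ȳ_st) = √1.88964 = 1.37464

SE(ȳ_st) ≈ 1.37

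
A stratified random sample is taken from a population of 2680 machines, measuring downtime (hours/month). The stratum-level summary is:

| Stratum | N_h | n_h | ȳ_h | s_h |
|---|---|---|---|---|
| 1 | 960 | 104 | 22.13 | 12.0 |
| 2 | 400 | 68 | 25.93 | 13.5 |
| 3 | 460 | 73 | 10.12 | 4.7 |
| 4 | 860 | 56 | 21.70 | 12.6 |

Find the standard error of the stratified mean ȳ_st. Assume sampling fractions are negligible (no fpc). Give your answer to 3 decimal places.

V̂(ȳ_st) = Σ W_h² s_h²/n_h, with W_h = N_h/N and N = 2680:
  stratum 1: (960/2680)²·12.0²/104 = 0.177665
  stratum 2: (400/2680)²·13.5²/68 = 0.0597048
  stratum 3: (460/2680)²·4.7²/73 = 0.00891495
  stratum 4: (860/2680)²·12.6²/56 = 0.291931
V̂(ȳ_st) = 0.538216
SE(ȳ_st) = √0.538216 = 0.733632

SE(ȳ_st) ≈ 0.734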